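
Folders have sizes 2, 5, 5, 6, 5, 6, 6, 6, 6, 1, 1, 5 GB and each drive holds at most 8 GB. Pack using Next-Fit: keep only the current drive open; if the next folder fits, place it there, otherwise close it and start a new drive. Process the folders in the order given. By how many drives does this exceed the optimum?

0

Next-Fit: [2,5] [5] [6] [5] [6] [6] [6] [6,1,1] [5] → 9 drives.
9 folders exceed 4 GB (half the capacity), and no two of those can share a drive, so at least 9 drives are needed.
So 9 is already optimal.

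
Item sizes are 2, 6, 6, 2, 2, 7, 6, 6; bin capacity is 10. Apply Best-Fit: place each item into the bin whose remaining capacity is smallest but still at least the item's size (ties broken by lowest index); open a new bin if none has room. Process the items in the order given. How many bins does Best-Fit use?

bin 1: place 2, 8 left
bin 1: place 6, 2 left
bin 2: place 6, 4 left
bin 1: place 2, 0 left
bin 2: place 2, 2 left
bin 3: place 7, 3 left
bin 4: place 6, 4 left
bin 5: place 6, 4 left
Final bins: [2,6,2] [6,2] [7] [6] [6].

5 bins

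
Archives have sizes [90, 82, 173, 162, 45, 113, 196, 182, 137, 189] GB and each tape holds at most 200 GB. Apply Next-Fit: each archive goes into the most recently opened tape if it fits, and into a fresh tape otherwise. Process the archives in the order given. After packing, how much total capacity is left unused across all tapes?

Put 90 GB in tape 1; 110 GB remain.
Put 82 GB in tape 1; 28 GB remain.
Put 173 GB in tape 2; 27 GB remain.
Put 162 GB in tape 3; 38 GB remain.
Put 45 GB in tape 4; 155 GB remain.
Put 113 GB in tape 4; 42 GB remain.
Put 196 GB in tape 5; 4 GB remain.
Put 182 GB in tape 6; 18 GB remain.
Put 137 GB in tape 7; 63 GB remain.
Put 189 GB in tape 8; 11 GB remain.
8 tapes × 200 GB = 1600 GB; used 1369 GB; unused 231 GB.

231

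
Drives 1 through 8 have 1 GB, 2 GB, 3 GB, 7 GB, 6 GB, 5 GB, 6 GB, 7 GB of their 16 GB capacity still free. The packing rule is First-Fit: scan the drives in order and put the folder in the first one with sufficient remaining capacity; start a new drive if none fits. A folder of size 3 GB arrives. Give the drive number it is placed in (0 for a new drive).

Drives with room: drive 3 (3 GB), drive 4 (7 GB), drive 5 (6 GB), drive 6 (5 GB), drive 7 (6 GB), drive 8 (7 GB).
The first with room is drive 3.

3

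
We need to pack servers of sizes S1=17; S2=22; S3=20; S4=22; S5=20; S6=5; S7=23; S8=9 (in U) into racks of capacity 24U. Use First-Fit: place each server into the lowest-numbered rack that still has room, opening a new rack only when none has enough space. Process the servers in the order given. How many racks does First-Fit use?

S1 (17U) → rack 1 (remaining 7U)
S2 (22U) → rack 2 (remaining 2U)
S3 (20U) → rack 3 (remaining 4U)
S4 (22U) → rack 4 (remaining 2U)
S5 (20U) → rack 5 (remaining 4U)
S6 (5U) → rack 1 (remaining 2U)
S7 (23U) → rack 6 (remaining 1U)
S8 (9U) → rack 7 (remaining 15U)
Final racks: [17,5] [22] [20] [22] [20] [23] [9].

7 racks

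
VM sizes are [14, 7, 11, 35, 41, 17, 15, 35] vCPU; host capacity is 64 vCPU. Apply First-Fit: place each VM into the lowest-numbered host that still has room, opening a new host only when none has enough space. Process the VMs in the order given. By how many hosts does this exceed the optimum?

1

First-Fit: [14,7,11,17,15] [35] [41] [35] → 4 hosts.
Total size 175 vCPU; any packing needs at least ⌈175/64⌉ = 3 hosts.
An optimal packing achieves that bound: [41,17] [35,15,14] [35,11,7] → 3 hosts.
Excess: 4 − 3 = 1.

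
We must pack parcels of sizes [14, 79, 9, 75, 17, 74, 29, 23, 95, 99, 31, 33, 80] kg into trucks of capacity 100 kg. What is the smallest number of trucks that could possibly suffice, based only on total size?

7 trucks

Total size = 14 + 79 + 9 + 75 + 17 + 74 + 29 + 23 + 95 + 99 + 31 + 33 + 80 = 658 kg.
⌈658 / 100⌉ = 7.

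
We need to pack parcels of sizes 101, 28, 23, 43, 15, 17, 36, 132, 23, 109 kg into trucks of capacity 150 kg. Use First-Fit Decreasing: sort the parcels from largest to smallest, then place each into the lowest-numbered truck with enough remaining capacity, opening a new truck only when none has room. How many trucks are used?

4

Sorted descending: 132, 109, 101, 43, 36, 28, 23, 23, 17, 15.
Put 132 kg in truck 1; 18 kg remain.
Put 109 kg in truck 2; 41 kg remain.
Put 101 kg in truck 3; 49 kg remain.
Put 43 kg in truck 3; 6 kg remain.
Put 36 kg in truck 2; 5 kg remain.
Put 28 kg in truck 4; 122 kg remain.
Put 23 kg in truck 4; 99 kg remain.
Put 23 kg in truck 4; 76 kg remain.
Put 17 kg in truck 1; 1 kg remain.
Put 15 kg in truck 4; 61 kg remain.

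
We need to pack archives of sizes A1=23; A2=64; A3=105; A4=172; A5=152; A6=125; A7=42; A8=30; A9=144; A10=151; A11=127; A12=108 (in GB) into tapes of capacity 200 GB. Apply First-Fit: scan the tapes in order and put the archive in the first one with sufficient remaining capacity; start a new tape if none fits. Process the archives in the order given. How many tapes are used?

Put A1 (23 GB) in tape 1; 177 GB remain.
Put A2 (64 GB) in tape 1; 113 GB remain.
Put A3 (105 GB) in tape 1; 8 GB remain.
Put A4 (172 GB) in tape 2; 28 GB remain.
Put A5 (152 GB) in tape 3; 48 GB remain.
Put A6 (125 GB) in tape 4; 75 GB remain.
Put A7 (42 GB) in tape 3; 6 GB remain.
Put A8 (30 GB) in tape 4; 45 GB remain.
Put A9 (144 GB) in tape 5; 56 GB remain.
Put A10 (151 GB) in tape 6; 49 GB remain.
Put A11 (127 GB) in tape 7; 73 GB remain.
Put A12 (108 GB) in tape 8; 92 GB remain.
Final tapes: [23,64,105] [172] [152,42] [125,30] [144] [151] [127] [108].

8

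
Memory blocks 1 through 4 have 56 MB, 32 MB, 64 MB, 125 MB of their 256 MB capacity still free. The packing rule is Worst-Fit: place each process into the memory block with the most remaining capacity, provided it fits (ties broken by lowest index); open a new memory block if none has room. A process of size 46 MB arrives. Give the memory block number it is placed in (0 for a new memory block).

4

Memory blocks with room: memory block 1 (56 MB), memory block 3 (64 MB), memory block 4 (125 MB).
Most room is memory block 4 with 125 MB free.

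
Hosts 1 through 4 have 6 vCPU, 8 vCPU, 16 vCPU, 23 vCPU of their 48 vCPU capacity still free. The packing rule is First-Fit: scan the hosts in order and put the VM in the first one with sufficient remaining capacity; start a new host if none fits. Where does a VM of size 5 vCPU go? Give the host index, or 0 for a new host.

Hosts with room: host 1 (6 vCPU), host 2 (8 vCPU), host 3 (16 vCPU), host 4 (23 vCPU).
The first with room is host 1.

1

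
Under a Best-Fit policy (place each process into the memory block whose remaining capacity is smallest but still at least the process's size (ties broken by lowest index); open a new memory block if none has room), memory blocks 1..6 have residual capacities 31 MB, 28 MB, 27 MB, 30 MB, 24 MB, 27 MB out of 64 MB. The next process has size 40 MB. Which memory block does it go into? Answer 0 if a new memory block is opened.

0

No memory block has ≥ 40 MB free, so a new memory block is opened.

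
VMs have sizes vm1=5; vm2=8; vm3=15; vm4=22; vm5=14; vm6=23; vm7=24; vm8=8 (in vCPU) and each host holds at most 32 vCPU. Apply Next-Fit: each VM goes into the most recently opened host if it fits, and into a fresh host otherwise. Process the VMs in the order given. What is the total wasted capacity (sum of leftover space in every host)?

Put vm1 (5 vCPU) in host 1; 27 vCPU remain.
Put vm2 (8 vCPU) in host 1; 19 vCPU remain.
Put vm3 (15 vCPU) in host 1; 4 vCPU remain.
Put vm4 (22 vCPU) in host 2; 10 vCPU remain.
Put vm5 (14 vCPU) in host 3; 18 vCPU remain.
Put vm6 (23 vCPU) in host 4; 9 vCPU remain.
Put vm7 (24 vCPU) in host 5; 8 vCPU remain.
Put vm8 (8 vCPU) in host 5; 0 vCPU remain.
5 hosts × 32 vCPU = 160 vCPU; used 119 vCPU; unused 41 vCPU.

41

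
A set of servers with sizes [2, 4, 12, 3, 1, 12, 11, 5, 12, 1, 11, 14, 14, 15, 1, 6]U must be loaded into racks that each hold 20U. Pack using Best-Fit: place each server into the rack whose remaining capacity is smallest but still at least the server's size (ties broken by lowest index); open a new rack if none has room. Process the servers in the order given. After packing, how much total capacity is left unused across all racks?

36

Put 2U in rack 1; 18U remain.
Put 4U in rack 1; 14U remain.
Put 12U in rack 1; 2U remain.
Put 3U in rack 2; 17U remain.
Put 1U in rack 1; 1U remain.
Put 12U in rack 2; 5U remain.
Put 11U in rack 3; 9U remain.
Put 5U in rack 2; 0U remain.
Put 12U in rack 4; 8U remain.
Put 1U in rack 1; 0U remain.
Put 11U in rack 5; 9U remain.
Put 14U in rack 6; 6U remain.
Put 14U in rack 7; 6U remain.
Put 15U in rack 8; 5U remain.
Put 1U in rack 8; 4U remain.
Put 6U in rack 6; 0U remain.
8 racks × 20U = 160U; used 124U; unused 36U.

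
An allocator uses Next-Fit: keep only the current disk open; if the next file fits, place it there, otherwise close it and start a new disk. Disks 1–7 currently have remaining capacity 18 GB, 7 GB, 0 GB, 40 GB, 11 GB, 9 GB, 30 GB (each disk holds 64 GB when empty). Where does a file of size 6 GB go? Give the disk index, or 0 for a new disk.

Next-Fit only looks at disk 7, which has 30 GB free.
6 GB fits there.

7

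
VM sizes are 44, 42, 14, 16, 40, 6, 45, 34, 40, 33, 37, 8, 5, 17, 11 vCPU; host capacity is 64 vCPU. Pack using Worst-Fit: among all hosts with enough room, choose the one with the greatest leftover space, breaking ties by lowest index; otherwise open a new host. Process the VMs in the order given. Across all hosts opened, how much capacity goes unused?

120

host 1: place 44 vCPU, 20 vCPU left
host 2: place 42 vCPU, 22 vCPU left
host 2: place 14 vCPU, 8 vCPU left
host 1: place 16 vCPU, 4 vCPU left
host 3: place 40 vCPU, 24 vCPU left
host 3: place 6 vCPU, 18 vCPU left
host 4: place 45 vCPU, 19 vCPU left
host 5: place 34 vCPU, 30 vCPU left
host 6: place 40 vCPU, 24 vCPU left
host 7: place 33 vCPU, 31 vCPU left
host 8: place 37 vCPU, 27 vCPU left
host 7: place 8 vCPU, 23 vCPU left
host 5: place 5 vCPU, 25 vCPU left
host 8: place 17 vCPU, 10 vCPU left
host 5: place 11 vCPU, 14 vCPU left
8 hosts × 64 vCPU = 512 vCPU; used 392 vCPU; unused 120 vCPU.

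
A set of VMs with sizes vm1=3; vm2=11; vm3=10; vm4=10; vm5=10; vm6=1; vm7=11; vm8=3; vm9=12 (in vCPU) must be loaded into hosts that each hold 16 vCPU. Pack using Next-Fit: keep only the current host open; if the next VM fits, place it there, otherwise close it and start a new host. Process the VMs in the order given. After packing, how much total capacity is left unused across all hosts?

vm1 (3 vCPU) → host 1 (remaining 13 vCPU)
vm2 (11 vCPU) → host 1 (remaining 2 vCPU)
vm3 (10 vCPU) → host 2 (remaining 6 vCPU)
vm4 (10 vCPU) → host 3 (remaining 6 vCPU)
vm5 (10 vCPU) → host 4 (remaining 6 vCPU)
vm6 (1 vCPU) → host 4 (remaining 5 vCPU)
vm7 (11 vCPU) → host 5 (remaining 5 vCPU)
vm8 (3 vCPU) → host 5 (remaining 2 vCPU)
vm9 (12 vCPU) → host 6 (remaining 4 vCPU)
6 hosts × 16 vCPU = 96 vCPU; used 71 vCPU; unused 25 vCPU.

25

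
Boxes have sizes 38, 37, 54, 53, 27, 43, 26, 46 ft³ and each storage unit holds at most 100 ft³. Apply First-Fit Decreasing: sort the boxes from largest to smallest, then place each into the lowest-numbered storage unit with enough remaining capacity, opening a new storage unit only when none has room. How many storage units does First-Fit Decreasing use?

4

Sorted descending: 54, 53, 46, 43, 38, 37, 27, 26.
54 ft³ → storage unit 1 (remaining 46 ft³)
53 ft³ → storage unit 2 (remaining 47 ft³)
46 ft³ → storage unit 1 (remaining 0 ft³)
43 ft³ → storage unit 2 (remaining 4 ft³)
38 ft³ → storage unit 3 (remaining 62 ft³)
37 ft³ → storage unit 3 (remaining 25 ft³)
27 ft³ → storage unit 4 (remaining 73 ft³)
26 ft³ → storage unit 4 (remaining 47 ft³)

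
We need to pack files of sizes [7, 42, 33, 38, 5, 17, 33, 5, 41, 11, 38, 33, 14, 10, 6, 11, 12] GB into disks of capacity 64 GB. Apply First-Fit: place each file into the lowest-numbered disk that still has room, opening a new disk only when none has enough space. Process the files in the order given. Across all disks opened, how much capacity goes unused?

disk 1: place 7 GB, 57 GB left
disk 1: place 42 GB, 15 GB left
disk 2: place 33 GB, 31 GB left
disk 3: place 38 GB, 26 GB left
disk 1: place 5 GB, 10 GB left
disk 2: place 17 GB, 14 GB left
disk 4: place 33 GB, 31 GB left
disk 1: place 5 GB, 5 GB left
disk 5: place 41 GB, 23 GB left
disk 2: place 11 GB, 3 GB left
disk 6: place 38 GB, 26 GB left
disk 7: place 33 GB, 31 GB left
disk 3: place 14 GB, 12 GB left
disk 3: place 10 GB, 2 GB left
disk 4: place 6 GB, 25 GB left
disk 4: place 11 GB, 14 GB left
disk 4: place 12 GB, 2 GB left
7 disks × 64 GB = 448 GB; used 356 GB; unused 92 GB.

92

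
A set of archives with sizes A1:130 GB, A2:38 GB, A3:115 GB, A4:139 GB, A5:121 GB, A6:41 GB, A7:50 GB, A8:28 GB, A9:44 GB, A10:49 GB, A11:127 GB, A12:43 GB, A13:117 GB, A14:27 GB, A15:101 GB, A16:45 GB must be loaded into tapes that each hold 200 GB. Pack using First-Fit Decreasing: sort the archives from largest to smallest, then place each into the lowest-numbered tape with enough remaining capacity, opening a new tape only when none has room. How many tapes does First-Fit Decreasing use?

7 tapes

Sorted descending: 139, 130, 127, 121, 117, 115, 101, 50, 49, 45, 44, 43, 41, 38, 28, 27.
tape 1: place 139 GB, 61 GB left
tape 2: place 130 GB, 70 GB left
tape 3: place 127 GB, 73 GB left
tape 4: place 121 GB, 79 GB left
tape 5: place 117 GB, 83 GB left
tape 6: place 115 GB, 85 GB left
tape 7: place 101 GB, 99 GB left
tape 1: place 50 GB, 11 GB left
tape 2: place 49 GB, 21 GB left
tape 3: place 45 GB, 28 GB left
tape 4: place 44 GB, 35 GB left
tape 5: place 43 GB, 40 GB left
tape 6: place 41 GB, 44 GB left
tape 5: place 38 GB, 2 GB left
tape 3: place 28 GB, 0 GB left
tape 4: place 27 GB, 8 GB left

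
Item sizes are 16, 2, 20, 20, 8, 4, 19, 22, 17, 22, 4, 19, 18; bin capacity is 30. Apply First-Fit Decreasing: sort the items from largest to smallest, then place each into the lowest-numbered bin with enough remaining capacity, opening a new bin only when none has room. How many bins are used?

Sorted descending: 22, 22, 20, 20, 19, 19, 18, 17, 16, 8, 4, 4, 2.
Put 22 in bin 1; 8 remain.
Put 22 in bin 2; 8 remain.
Put 20 in bin 3; 10 remain.
Put 20 in bin 4; 10 remain.
Put 19 in bin 5; 11 remain.
Put 19 in bin 6; 11 remain.
Put 18 in bin 7; 12 remain.
Put 17 in bin 8; 13 remain.
Put 16 in bin 9; 14 remain.
Put 8 in bin 1; 0 remain.
Put 4 in bin 2; 4 remain.
Put 4 in bin 2; 0 remain.
Put 2 in bin 3; 8 remain.

9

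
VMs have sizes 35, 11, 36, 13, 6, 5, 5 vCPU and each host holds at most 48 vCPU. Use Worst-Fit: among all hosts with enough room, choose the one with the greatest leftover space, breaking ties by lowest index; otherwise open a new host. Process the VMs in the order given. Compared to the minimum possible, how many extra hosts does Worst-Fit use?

Worst-Fit: [35,11] [36] [13,6,5,5] → 3 hosts.
Total size 111 vCPU; any packing needs at least ⌈111/48⌉ = 3 hosts.
So 3 is already optimal.

0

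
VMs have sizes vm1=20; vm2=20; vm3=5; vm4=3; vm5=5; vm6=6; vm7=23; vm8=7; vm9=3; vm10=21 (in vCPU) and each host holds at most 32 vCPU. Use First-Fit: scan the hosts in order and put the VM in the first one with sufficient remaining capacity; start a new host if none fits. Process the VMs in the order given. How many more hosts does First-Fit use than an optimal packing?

First-Fit: [20,5,3,3] [20,5,6] [23,7] [21] → 4 hosts.
Total size 113 vCPU; any packing needs at least ⌈113/32⌉ = 4 hosts.
So 4 is already optimal.

0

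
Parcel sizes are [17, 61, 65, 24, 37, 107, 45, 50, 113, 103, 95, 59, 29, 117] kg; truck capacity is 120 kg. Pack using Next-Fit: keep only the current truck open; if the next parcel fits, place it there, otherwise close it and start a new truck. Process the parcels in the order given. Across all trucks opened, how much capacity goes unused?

278

Put 17 kg in truck 1; 103 kg remain.
Put 61 kg in truck 1; 42 kg remain.
Put 65 kg in truck 2; 55 kg remain.
Put 24 kg in truck 2; 31 kg remain.
Put 37 kg in truck 3; 83 kg remain.
Put 107 kg in truck 4; 13 kg remain.
Put 45 kg in truck 5; 75 kg remain.
Put 50 kg in truck 5; 25 kg remain.
Put 113 kg in truck 6; 7 kg remain.
Put 103 kg in truck 7; 17 kg remain.
Put 95 kg in truck 8; 25 kg remain.
Put 59 kg in truck 9; 61 kg remain.
Put 29 kg in truck 9; 32 kg remain.
Put 117 kg in truck 10; 3 kg remain.
10 trucks × 120 kg = 1200 kg; used 922 kg; unused 278 kg.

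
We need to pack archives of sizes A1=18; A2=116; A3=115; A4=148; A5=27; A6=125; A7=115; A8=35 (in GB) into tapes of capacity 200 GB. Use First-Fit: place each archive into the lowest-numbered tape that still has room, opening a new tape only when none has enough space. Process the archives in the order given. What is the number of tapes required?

5 tapes

A1 (18 GB) → tape 1 (remaining 182 GB)
A2 (116 GB) → tape 1 (remaining 66 GB)
A3 (115 GB) → tape 2 (remaining 85 GB)
A4 (148 GB) → tape 3 (remaining 52 GB)
A5 (27 GB) → tape 1 (remaining 39 GB)
A6 (125 GB) → tape 4 (remaining 75 GB)
A7 (115 GB) → tape 5 (remaining 85 GB)
A8 (35 GB) → tape 1 (remaining 4 GB)
Final tapes: [18,116,27,35] [115] [148] [125] [115].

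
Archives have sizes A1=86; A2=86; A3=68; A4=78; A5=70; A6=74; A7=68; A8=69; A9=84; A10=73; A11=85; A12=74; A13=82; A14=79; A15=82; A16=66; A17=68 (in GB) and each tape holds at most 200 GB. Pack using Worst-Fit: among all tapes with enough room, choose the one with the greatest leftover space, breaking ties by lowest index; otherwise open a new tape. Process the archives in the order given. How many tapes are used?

9 tapes

tape 1: place A1 (86 GB), 114 GB left
tape 1: place A2 (86 GB), 28 GB left
tape 2: place A3 (68 GB), 132 GB left
tape 2: place A4 (78 GB), 54 GB left
tape 3: place A5 (70 GB), 130 GB left
tape 3: place A6 (74 GB), 56 GB left
tape 4: place A7 (68 GB), 132 GB left
tape 4: place A8 (69 GB), 63 GB left
tape 5: place A9 (84 GB), 116 GB left
tape 5: place A10 (73 GB), 43 GB left
tape 6: place A11 (85 GB), 115 GB left
tape 6: place A12 (74 GB), 41 GB left
tape 7: place A13 (82 GB), 118 GB left
tape 7: place A14 (79 GB), 39 GB left
tape 8: place A15 (82 GB), 118 GB left
tape 8: place A16 (66 GB), 52 GB left
tape 9: place A17 (68 GB), 132 GB left
Final tapes: [86,86] [68,78] [70,74] [68,69] [84,73] [85,74] [82,79] [82,66] [68].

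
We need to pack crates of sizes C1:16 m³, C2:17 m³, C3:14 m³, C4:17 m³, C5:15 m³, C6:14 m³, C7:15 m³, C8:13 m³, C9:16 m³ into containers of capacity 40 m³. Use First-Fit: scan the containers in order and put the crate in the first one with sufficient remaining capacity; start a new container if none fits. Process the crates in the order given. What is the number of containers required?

5 containers

Put C1 (16 m³) in container 1; 24 m³ remain.
Put C2 (17 m³) in container 1; 7 m³ remain.
Put C3 (14 m³) in container 2; 26 m³ remain.
Put C4 (17 m³) in container 2; 9 m³ remain.
Put C5 (15 m³) in container 3; 25 m³ remain.
Put C6 (14 m³) in container 3; 11 m³ remain.
Put C7 (15 m³) in container 4; 25 m³ remain.
Put C8 (13 m³) in container 4; 12 m³ remain.
Put C9 (16 m³) in container 5; 24 m³ remain.
Final containers: [16,17] [14,17] [15,14] [15,13] [16].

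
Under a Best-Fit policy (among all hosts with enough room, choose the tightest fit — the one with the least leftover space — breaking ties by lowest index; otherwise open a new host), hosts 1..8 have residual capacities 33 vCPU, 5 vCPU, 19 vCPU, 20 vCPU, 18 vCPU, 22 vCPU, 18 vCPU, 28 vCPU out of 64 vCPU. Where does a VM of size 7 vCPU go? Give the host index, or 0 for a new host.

5

Hosts with room: host 1 (33 vCPU), host 3 (19 vCPU), host 4 (20 vCPU), host 5 (18 vCPU), host 6 (22 vCPU), host 7 (18 vCPU), host 8 (28 vCPU).
Tightest fit is host 5 with 18 vCPU free.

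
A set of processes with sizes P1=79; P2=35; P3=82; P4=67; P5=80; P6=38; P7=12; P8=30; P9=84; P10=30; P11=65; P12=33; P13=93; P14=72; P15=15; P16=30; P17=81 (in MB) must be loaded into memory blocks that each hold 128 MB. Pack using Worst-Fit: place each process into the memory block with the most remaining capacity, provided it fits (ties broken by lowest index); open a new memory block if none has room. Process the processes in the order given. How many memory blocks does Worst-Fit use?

memory block 1: place P1 (79 MB), 49 MB left
memory block 1: place P2 (35 MB), 14 MB left
memory block 2: place P3 (82 MB), 46 MB left
memory block 3: place P4 (67 MB), 61 MB left
memory block 4: place P5 (80 MB), 48 MB left
memory block 3: place P6 (38 MB), 23 MB left
memory block 4: place P7 (12 MB), 36 MB left
memory block 2: place P8 (30 MB), 16 MB left
memory block 5: place P9 (84 MB), 44 MB left
memory block 5: place P10 (30 MB), 14 MB left
memory block 6: place P11 (65 MB), 63 MB left
memory block 6: place P12 (33 MB), 30 MB left
memory block 7: place P13 (93 MB), 35 MB left
memory block 8: place P14 (72 MB), 56 MB left
memory block 8: place P15 (15 MB), 41 MB left
memory block 8: place P16 (30 MB), 11 MB left
memory block 9: place P17 (81 MB), 47 MB left

9 memory blocks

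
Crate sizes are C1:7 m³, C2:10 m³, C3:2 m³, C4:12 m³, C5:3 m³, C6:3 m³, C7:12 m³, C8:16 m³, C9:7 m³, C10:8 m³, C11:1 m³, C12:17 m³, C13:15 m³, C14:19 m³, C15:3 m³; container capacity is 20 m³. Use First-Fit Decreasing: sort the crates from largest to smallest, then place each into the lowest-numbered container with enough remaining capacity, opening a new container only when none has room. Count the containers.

Sorted descending: 19, 17, 16, 15, 12, 12, 10, 8, 7, 7, 3, 3, 3, 2, 1.
Put 19 m³ in container 1; 1 m³ remain.
Put 17 m³ in container 2; 3 m³ remain.
Put 16 m³ in container 3; 4 m³ remain.
Put 15 m³ in container 4; 5 m³ remain.
Put 12 m³ in container 5; 8 m³ remain.
Put 12 m³ in container 6; 8 m³ remain.
Put 10 m³ in container 7; 10 m³ remain.
Put 8 m³ in container 5; 0 m³ remain.
Put 7 m³ in container 6; 1 m³ remain.
Put 7 m³ in container 7; 3 m³ remain.
Put 3 m³ in container 2; 0 m³ remain.
Put 3 m³ in container 3; 1 m³ remain.
Put 3 m³ in container 4; 2 m³ remain.
Put 2 m³ in container 4; 0 m³ remain.
Put 1 m³ in container 1; 0 m³ remain.
Final containers: [19,1] [17,3] [16,3] [15,3,2] [12,8] [12,7] [10,7].

7 containers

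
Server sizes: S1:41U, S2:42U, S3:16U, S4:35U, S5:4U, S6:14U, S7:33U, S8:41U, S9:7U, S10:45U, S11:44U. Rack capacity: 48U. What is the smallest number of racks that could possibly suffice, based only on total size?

7

Total size = 41 + 42 + 16 + 35 + 4 + 14 + 33 + 41 + 7 + 45 + 44 = 322U.
⌈322 / 48⌉ = 7.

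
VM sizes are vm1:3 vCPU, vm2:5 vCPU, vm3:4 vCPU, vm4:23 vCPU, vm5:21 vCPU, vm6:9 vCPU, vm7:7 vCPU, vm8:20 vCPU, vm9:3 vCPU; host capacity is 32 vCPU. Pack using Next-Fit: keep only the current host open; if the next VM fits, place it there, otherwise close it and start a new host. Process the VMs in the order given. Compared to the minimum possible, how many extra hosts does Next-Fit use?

1

Next-Fit: [3,5,4] [23] [21,9] [7,20,3] → 4 hosts.
Total size 95 vCPU; any packing needs at least ⌈95/32⌉ = 3 hosts.
An optimal packing achieves that bound: [23,9] [21,7,4] [20,5,3,3] → 3 hosts.
Excess: 4 − 3 = 1.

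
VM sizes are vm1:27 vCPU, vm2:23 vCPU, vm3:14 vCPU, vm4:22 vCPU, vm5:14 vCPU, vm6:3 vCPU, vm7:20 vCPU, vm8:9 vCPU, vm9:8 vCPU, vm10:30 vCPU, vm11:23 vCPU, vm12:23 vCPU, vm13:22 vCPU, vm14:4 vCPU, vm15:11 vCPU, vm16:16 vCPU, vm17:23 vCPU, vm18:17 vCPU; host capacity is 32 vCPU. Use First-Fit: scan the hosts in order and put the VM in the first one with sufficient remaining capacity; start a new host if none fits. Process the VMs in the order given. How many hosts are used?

12

host 1: place vm1 (27 vCPU), 5 vCPU left
host 2: place vm2 (23 vCPU), 9 vCPU left
host 3: place vm3 (14 vCPU), 18 vCPU left
host 4: place vm4 (22 vCPU), 10 vCPU left
host 3: place vm5 (14 vCPU), 4 vCPU left
host 1: place vm6 (3 vCPU), 2 vCPU left
host 5: place vm7 (20 vCPU), 12 vCPU left
host 2: place vm8 (9 vCPU), 0 vCPU left
host 4: place vm9 (8 vCPU), 2 vCPU left
host 6: place vm10 (30 vCPU), 2 vCPU left
host 7: place vm11 (23 vCPU), 9 vCPU left
host 8: place vm12 (23 vCPU), 9 vCPU left
host 9: place vm13 (22 vCPU), 10 vCPU left
host 3: place vm14 (4 vCPU), 0 vCPU left
host 5: place vm15 (11 vCPU), 1 vCPU left
host 10: place vm16 (16 vCPU), 16 vCPU left
host 11: place vm17 (23 vCPU), 9 vCPU left
host 12: place vm18 (17 vCPU), 15 vCPU left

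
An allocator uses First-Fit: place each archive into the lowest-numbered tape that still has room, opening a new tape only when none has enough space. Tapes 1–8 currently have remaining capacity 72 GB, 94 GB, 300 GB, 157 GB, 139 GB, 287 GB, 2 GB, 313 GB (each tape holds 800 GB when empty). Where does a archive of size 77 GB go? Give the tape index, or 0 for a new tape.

Tapes with room: tape 2 (94 GB), tape 3 (300 GB), tape 4 (157 GB), tape 5 (139 GB), tape 6 (287 GB), tape 8 (313 GB).
The first with room is tape 2.

2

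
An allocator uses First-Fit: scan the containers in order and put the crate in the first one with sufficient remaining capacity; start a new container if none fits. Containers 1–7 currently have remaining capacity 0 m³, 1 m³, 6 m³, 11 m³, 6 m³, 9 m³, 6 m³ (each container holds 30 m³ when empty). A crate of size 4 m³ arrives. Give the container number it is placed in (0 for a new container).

Containers with room: container 3 (6 m³), container 4 (11 m³), container 5 (6 m³), container 6 (9 m³), container 7 (6 m³).
The first with room is container 3.

3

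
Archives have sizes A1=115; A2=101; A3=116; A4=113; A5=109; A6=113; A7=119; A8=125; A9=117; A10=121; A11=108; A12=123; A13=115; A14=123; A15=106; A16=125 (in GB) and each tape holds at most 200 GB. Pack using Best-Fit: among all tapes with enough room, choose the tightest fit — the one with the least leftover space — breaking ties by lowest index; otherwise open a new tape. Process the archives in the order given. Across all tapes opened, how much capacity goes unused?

1351

tape 1: place A1 (115 GB), 85 GB left
tape 2: place A2 (101 GB), 99 GB left
tape 3: place A3 (116 GB), 84 GB left
tape 4: place A4 (113 GB), 87 GB left
tape 5: place A5 (109 GB), 91 GB left
tape 6: place A6 (113 GB), 87 GB left
tape 7: place A7 (119 GB), 81 GB left
tape 8: place A8 (125 GB), 75 GB left
tape 9: place A9 (117 GB), 83 GB left
tape 10: place A10 (121 GB), 79 GB left
tape 11: place A11 (108 GB), 92 GB left
tape 12: place A12 (123 GB), 77 GB left
tape 13: place A13 (115 GB), 85 GB left
tape 14: place A14 (123 GB), 77 GB left
tape 15: place A15 (106 GB), 94 GB left
tape 16: place A16 (125 GB), 75 GB left
16 tapes × 200 GB = 3200 GB; used 1849 GB; unused 1351 GB.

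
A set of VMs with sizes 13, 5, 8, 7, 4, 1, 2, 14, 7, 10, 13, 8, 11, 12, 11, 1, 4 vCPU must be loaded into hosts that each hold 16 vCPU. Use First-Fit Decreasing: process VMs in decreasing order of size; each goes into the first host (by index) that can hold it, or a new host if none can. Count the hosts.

Sorted descending: 14, 13, 13, 12, 11, 11, 10, 8, 8, 7, 7, 5, 4, 4, 2, 1, 1.
host 1: place 14 vCPU, 2 vCPU left
host 2: place 13 vCPU, 3 vCPU left
host 3: place 13 vCPU, 3 vCPU left
host 4: place 12 vCPU, 4 vCPU left
host 5: place 11 vCPU, 5 vCPU left
host 6: place 11 vCPU, 5 vCPU left
host 7: place 10 vCPU, 6 vCPU left
host 8: place 8 vCPU, 8 vCPU left
host 8: place 8 vCPU, 0 vCPU left
host 9: place 7 vCPU, 9 vCPU left
host 9: place 7 vCPU, 2 vCPU left
host 5: place 5 vCPU, 0 vCPU left
host 4: place 4 vCPU, 0 vCPU left
host 6: place 4 vCPU, 1 vCPU left
host 1: place 2 vCPU, 0 vCPU left
host 2: place 1 vCPU, 2 vCPU left
host 2: place 1 vCPU, 1 vCPU left

9 hosts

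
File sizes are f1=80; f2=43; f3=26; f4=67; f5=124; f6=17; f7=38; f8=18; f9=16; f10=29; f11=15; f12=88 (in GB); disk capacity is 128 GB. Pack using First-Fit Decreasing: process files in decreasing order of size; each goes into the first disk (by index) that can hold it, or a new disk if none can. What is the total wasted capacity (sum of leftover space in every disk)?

79

Sorted descending: 124, 88, 80, 67, 43, 38, 29, 26, 18, 17, 16, 15.
Put 124 GB in disk 1; 4 GB remain.
Put 88 GB in disk 2; 40 GB remain.
Put 80 GB in disk 3; 48 GB remain.
Put 67 GB in disk 4; 61 GB remain.
Put 43 GB in disk 3; 5 GB remain.
Put 38 GB in disk 2; 2 GB remain.
Put 29 GB in disk 4; 32 GB remain.
Put 26 GB in disk 4; 6 GB remain.
Put 18 GB in disk 5; 110 GB remain.
Put 17 GB in disk 5; 93 GB remain.
Put 16 GB in disk 5; 77 GB remain.
Put 15 GB in disk 5; 62 GB remain.
5 disks × 128 GB = 640 GB; used 561 GB; unused 79 GB.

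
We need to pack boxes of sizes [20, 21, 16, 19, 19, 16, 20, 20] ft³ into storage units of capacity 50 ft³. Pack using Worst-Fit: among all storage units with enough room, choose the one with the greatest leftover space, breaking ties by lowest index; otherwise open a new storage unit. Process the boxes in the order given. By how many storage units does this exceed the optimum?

Worst-Fit: [20,21] [16,19] [19,16] [20,20] → 4 storage units.
Total size 151 ft³; any packing needs at least ⌈151/50⌉ = 4 storage units.
So 4 is already optimal.

0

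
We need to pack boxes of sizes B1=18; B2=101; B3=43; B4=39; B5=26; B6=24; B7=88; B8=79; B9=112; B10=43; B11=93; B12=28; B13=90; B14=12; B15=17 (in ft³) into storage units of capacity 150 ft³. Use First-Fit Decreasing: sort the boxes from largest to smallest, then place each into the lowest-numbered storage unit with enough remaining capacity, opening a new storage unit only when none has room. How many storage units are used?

6

Sorted descending: 112, 101, 93, 90, 88, 79, 43, 43, 39, 28, 26, 24, 18, 17, 12.
storage unit 1: place 112 ft³, 38 ft³ left
storage unit 2: place 101 ft³, 49 ft³ left
storage unit 3: place 93 ft³, 57 ft³ left
storage unit 4: place 90 ft³, 60 ft³ left
storage unit 5: place 88 ft³, 62 ft³ left
storage unit 6: place 79 ft³, 71 ft³ left
storage unit 2: place 43 ft³, 6 ft³ left
storage unit 3: place 43 ft³, 14 ft³ left
storage unit 4: place 39 ft³, 21 ft³ left
storage unit 1: place 28 ft³, 10 ft³ left
storage unit 5: place 26 ft³, 36 ft³ left
storage unit 5: place 24 ft³, 12 ft³ left
storage unit 4: place 18 ft³, 3 ft³ left
storage unit 6: place 17 ft³, 54 ft³ left
storage unit 3: place 12 ft³, 2 ft³ left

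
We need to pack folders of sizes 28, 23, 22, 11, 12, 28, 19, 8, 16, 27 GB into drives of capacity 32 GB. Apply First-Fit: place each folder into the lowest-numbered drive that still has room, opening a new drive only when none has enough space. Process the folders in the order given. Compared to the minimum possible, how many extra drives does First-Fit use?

1

First-Fit: [28] [23,8] [22] [11,12] [28] [19] [16] [27] → 8 drives.
Total size 194 GB; any packing needs at least ⌈194/32⌉ = 7 drives.
An optimal packing achieves that bound: [28] [28] [27] [23,8] [22] [19,12] [16,11] → 7 drives.
Excess: 8 − 7 = 1.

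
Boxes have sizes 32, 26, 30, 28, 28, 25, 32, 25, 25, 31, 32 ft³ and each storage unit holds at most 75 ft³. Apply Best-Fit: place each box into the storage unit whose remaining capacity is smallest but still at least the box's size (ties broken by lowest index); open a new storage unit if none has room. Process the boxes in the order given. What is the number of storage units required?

6

storage unit 1: place 32 ft³, 43 ft³ left
storage unit 1: place 26 ft³, 17 ft³ left
storage unit 2: place 30 ft³, 45 ft³ left
storage unit 2: place 28 ft³, 17 ft³ left
storage unit 3: place 28 ft³, 47 ft³ left
storage unit 3: place 25 ft³, 22 ft³ left
storage unit 4: place 32 ft³, 43 ft³ left
storage unit 4: place 25 ft³, 18 ft³ left
storage unit 5: place 25 ft³, 50 ft³ left
storage unit 5: place 31 ft³, 19 ft³ left
storage unit 6: place 32 ft³, 43 ft³ left
Final storage units: [32,26] [30,28] [28,25] [32,25] [25,31] [32].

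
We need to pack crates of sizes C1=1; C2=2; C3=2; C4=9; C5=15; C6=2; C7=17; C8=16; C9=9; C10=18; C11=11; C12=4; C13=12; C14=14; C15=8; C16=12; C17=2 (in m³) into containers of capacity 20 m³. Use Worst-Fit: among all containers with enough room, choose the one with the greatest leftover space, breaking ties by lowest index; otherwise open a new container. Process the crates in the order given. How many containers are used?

9

Put C1 (1 m³) in container 1; 19 m³ remain.
Put C2 (2 m³) in container 1; 17 m³ remain.
Put C3 (2 m³) in container 1; 15 m³ remain.
Put C4 (9 m³) in container 1; 6 m³ remain.
Put C5 (15 m³) in container 2; 5 m³ remain.
Put C6 (2 m³) in container 1; 4 m³ remain.
Put C7 (17 m³) in container 3; 3 m³ remain.
Put C8 (16 m³) in container 4; 4 m³ remain.
Put C9 (9 m³) in container 5; 11 m³ remain.
Put C10 (18 m³) in container 6; 2 m³ remain.
Put C11 (11 m³) in container 5; 0 m³ remain.
Put C12 (4 m³) in container 2; 1 m³ remain.
Put C13 (12 m³) in container 7; 8 m³ remain.
Put C14 (14 m³) in container 8; 6 m³ remain.
Put C15 (8 m³) in container 7; 0 m³ remain.
Put C16 (12 m³) in container 9; 8 m³ remain.
Put C17 (2 m³) in container 9; 6 m³ remain.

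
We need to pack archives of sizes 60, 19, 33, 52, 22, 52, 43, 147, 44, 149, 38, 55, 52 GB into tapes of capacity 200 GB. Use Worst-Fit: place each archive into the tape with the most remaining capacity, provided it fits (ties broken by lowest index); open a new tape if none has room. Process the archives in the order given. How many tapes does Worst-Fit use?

5 tapes

Put 60 GB in tape 1; 140 GB remain.
Put 19 GB in tape 1; 121 GB remain.
Put 33 GB in tape 1; 88 GB remain.
Put 52 GB in tape 1; 36 GB remain.
Put 22 GB in tape 1; 14 GB remain.
Put 52 GB in tape 2; 148 GB remain.
Put 43 GB in tape 2; 105 GB remain.
Put 147 GB in tape 3; 53 GB remain.
Put 44 GB in tape 2; 61 GB remain.
Put 149 GB in tape 4; 51 GB remain.
Put 38 GB in tape 2; 23 GB remain.
Put 55 GB in tape 5; 145 GB remain.
Put 52 GB in tape 5; 93 GB remain.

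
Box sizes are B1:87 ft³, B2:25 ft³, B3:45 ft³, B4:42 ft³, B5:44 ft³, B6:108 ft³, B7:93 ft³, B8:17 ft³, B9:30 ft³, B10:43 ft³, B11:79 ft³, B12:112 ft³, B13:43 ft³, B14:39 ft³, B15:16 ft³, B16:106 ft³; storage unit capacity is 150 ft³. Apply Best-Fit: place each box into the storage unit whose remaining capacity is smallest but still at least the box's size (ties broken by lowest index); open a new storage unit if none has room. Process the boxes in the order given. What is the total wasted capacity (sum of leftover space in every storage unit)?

storage unit 1: place B1 (87 ft³), 63 ft³ left
storage unit 1: place B2 (25 ft³), 38 ft³ left
storage unit 2: place B3 (45 ft³), 105 ft³ left
storage unit 2: place B4 (42 ft³), 63 ft³ left
storage unit 2: place B5 (44 ft³), 19 ft³ left
storage unit 3: place B6 (108 ft³), 42 ft³ left
storage unit 4: place B7 (93 ft³), 57 ft³ left
storage unit 2: place B8 (17 ft³), 2 ft³ left
storage unit 1: place B9 (30 ft³), 8 ft³ left
storage unit 4: place B10 (43 ft³), 14 ft³ left
storage unit 5: place B11 (79 ft³), 71 ft³ left
storage unit 6: place B12 (112 ft³), 38 ft³ left
storage unit 5: place B13 (43 ft³), 28 ft³ left
storage unit 3: place B14 (39 ft³), 3 ft³ left
storage unit 5: place B15 (16 ft³), 12 ft³ left
storage unit 7: place B16 (106 ft³), 44 ft³ left
7 storage units × 150 ft³ = 1050 ft³; used 929 ft³; unused 121 ft³.

121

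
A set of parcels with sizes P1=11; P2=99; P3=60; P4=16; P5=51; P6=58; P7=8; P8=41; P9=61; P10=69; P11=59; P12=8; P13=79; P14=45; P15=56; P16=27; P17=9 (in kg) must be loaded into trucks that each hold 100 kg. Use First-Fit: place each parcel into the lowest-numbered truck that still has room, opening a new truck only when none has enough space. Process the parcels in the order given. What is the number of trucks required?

Put P1 (11 kg) in truck 1; 89 kg remain.
Put P2 (99 kg) in truck 2; 1 kg remain.
Put P3 (60 kg) in truck 1; 29 kg remain.
Put P4 (16 kg) in truck 1; 13 kg remain.
Put P5 (51 kg) in truck 3; 49 kg remain.
Put P6 (58 kg) in truck 4; 42 kg remain.
Put P7 (8 kg) in truck 1; 5 kg remain.
Put P8 (41 kg) in truck 3; 8 kg remain.
Put P9 (61 kg) in truck 5; 39 kg remain.
Put P10 (69 kg) in truck 6; 31 kg remain.
Put P11 (59 kg) in truck 7; 41 kg remain.
Put P12 (8 kg) in truck 3; 0 kg remain.
Put P13 (79 kg) in truck 8; 21 kg remain.
Put P14 (45 kg) in truck 9; 55 kg remain.
Put P15 (56 kg) in truck 10; 44 kg remain.
Put P16 (27 kg) in truck 4; 15 kg remain.
Put P17 (9 kg) in truck 4; 6 kg remain.

10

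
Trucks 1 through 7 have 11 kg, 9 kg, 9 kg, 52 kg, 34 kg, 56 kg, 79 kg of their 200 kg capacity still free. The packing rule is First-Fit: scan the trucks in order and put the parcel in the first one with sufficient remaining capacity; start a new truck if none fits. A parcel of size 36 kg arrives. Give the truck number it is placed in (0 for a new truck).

4

Trucks with room: truck 4 (52 kg), truck 6 (56 kg), truck 7 (79 kg).
The first with room is truck 4.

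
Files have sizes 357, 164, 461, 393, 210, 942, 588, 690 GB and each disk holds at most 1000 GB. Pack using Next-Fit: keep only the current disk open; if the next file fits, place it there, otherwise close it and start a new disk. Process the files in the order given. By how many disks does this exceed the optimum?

1

Next-Fit: [357,164,461] [393,210] [942] [588] [690] → 5 disks.
Total size 3805 GB; any packing needs at least ⌈3805/1000⌉ = 4 disks.
An optimal packing achieves that bound: [942] [690,210] [588,393] [461,357,164] → 4 disks.
Excess: 5 − 4 = 1.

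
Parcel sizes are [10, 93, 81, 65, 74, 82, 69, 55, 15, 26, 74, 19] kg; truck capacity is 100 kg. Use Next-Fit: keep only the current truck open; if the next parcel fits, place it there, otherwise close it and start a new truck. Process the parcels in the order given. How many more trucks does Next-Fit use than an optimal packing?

1

Next-Fit: [10] [93] [81] [65] [74] [82] [69] [55,15,26] [74,19] → 9 trucks.
8 parcels exceed 50 kg (half the capacity), and no two of those can share a truck, so at least 8 trucks are needed.
An optimal packing achieves that bound: [93] [82,15] [81,19] [74,26] [74,10] [69] [65] [55] → 8 trucks.
Excess: 9 − 8 = 1.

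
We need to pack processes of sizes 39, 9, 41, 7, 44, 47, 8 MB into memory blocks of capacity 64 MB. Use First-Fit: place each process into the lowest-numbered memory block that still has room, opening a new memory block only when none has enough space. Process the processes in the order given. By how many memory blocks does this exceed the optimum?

First-Fit: [39,9,7,8] [41] [44] [47] → 4 memory blocks.
Total size 195 MB; any packing needs at least ⌈195/64⌉ = 4 memory blocks.
So 4 is already optimal.

0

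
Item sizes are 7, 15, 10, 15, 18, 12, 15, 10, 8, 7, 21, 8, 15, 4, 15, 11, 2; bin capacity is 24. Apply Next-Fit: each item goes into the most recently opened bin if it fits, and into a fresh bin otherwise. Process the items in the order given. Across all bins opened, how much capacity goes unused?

7 → bin 1 (remaining 17)
15 → bin 1 (remaining 2)
10 → bin 2 (remaining 14)
15 → bin 3 (remaining 9)
18 → bin 4 (remaining 6)
12 → bin 5 (remaining 12)
15 → bin 6 (remaining 9)
10 → bin 7 (remaining 14)
8 → bin 7 (remaining 6)
7 → bin 8 (remaining 17)
21 → bin 9 (remaining 3)
8 → bin 10 (remaining 16)
15 → bin 10 (remaining 1)
4 → bin 11 (remaining 20)
15 → bin 11 (remaining 5)
11 → bin 12 (remaining 13)
2 → bin 12 (remaining 11)
12 bins × 24 = 288; used 193; unused 95.

95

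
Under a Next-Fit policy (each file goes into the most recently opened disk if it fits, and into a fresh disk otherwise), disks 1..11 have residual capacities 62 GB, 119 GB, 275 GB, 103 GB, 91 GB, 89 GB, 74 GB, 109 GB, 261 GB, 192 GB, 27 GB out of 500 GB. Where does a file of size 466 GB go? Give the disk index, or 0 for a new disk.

0

Next-Fit only looks at disk 11, which has 27 GB free.
466 GB does not fit, so a new disk is opened.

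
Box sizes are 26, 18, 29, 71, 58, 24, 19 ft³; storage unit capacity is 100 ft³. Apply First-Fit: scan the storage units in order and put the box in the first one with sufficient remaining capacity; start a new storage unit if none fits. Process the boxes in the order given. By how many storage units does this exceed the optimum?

First-Fit: [26,18,29,24] [71,19] [58] → 3 storage units.
Total size 245 ft³; any packing needs at least ⌈245/100⌉ = 3 storage units.
So 3 is already optimal.

0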